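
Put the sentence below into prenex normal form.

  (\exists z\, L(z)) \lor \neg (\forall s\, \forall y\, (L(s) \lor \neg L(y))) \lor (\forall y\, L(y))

Push ¬ through the quantifiers and connectives to reach negation normal form:
  (\exists z\, L(z)) \lor (\exists s\, \exists y\, (\neg L(s) \land L(y))) \lor (\forall y\, L(y))
Standardize variables apart so no two quantifiers bind the same name: y↦v1.
  (\exists z\, L(z)) \lor (\exists s\, \exists y\, (\neg L(s) \land L(y))) \lor (\forall v1\, L(v1))
Extract every quantifier outward, since the variables are now distinct and don't occur free across branches:
  \exists z\, \exists s\, \exists y\, \forall v1\, (L(z) \lor \neg L(s) \land L(y) \lor L(v1))

\exists z\, \exists s\, \exists y\, \forall v1\, (L(z) \lor \neg L(s) \land L(y) \lor L(v1))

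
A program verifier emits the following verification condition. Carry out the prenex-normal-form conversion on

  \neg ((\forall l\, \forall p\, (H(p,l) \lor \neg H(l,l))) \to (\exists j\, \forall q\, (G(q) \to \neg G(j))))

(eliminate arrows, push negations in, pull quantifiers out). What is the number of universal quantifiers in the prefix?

Eliminate → and ↔ using ¬ and ∨.
  \neg (\neg (\forall l\, \forall p\, (H(p,l) \lor \neg H(l,l))) \lor (\exists j\, \forall q\, (\neg G(q) \lor \neg G(j))))
Push ¬ through the quantifiers and connectives to reach negation normal form:
  (\forall l\, \forall p\, (H(p,l) \lor \neg H(l,l))) \land (\forall j\, \exists q\, (G(q) \land G(j)))
All bound variables are already distinct, so no renaming is needed.
Pull the quantifiers to the front (each side's bound variable is not free in the other side):
  \forall l\, \forall p\, \forall j\, \exists q\, ((H(p,l) \lor \neg H(l,l)) \land G(q) \land G(j))
The prefix is \forall l \forall p \forall j \exists q: 3 universal, 1 existential.

3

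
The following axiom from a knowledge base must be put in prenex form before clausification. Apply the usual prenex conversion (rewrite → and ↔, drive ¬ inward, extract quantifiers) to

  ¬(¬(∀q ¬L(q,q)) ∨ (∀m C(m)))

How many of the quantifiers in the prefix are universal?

1

Move each ¬ inward, flipping quantifiers it crosses:
  (∀q ¬L(q,q)) ∧ (∃m ¬C(m))
All bound variables are already distinct, so no renaming is needed.
Finally move all quantifiers to the prefix:
  ∀q ∃m (¬L(q,q) ∧ ¬C(m))
The prefix is ∀q ∃m: 1 universal, 1 existential.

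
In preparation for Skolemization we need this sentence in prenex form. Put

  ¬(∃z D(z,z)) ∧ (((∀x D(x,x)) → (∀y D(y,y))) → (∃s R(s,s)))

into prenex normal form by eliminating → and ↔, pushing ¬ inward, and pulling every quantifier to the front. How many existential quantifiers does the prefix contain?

First replace A → B with ¬A ∨ B.
  ¬(∃z D(z,z)) ∧ (¬(¬(∀x D(x,x)) ∨ (∀y D(y,y))) ∨ (∃s R(s,s)))
Drive negations inward (¬∀x A ≡ ∃x ¬A, ¬∃x A ≡ ∀x ¬A, De Morgan for ∧/∨):
  (∀z ¬D(z,z)) ∧ ((∀x D(x,x)) ∧ (∃y ¬D(y,y)) ∨ (∃s R(s,s)))
Pull the quantifiers to the front (each side's bound variable is not free in the other side):
  ∀z ∀x ∃y ∃s (¬D(z,z) ∧ (D(x,x) ∧ ¬D(y,y) ∨ R(s,s)))
The prefix is ∀z ∀x ∃y ∃s: 2 universal, 2 existential.

2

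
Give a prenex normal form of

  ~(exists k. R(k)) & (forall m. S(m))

forall k. forall m. (~R(k) & S(m))

Drive negations inward (¬∀x A ≡ ∃x ¬A, ¬∃x A ≡ ∀x ¬A, De Morgan for ∧/∨):
  (forall k. ~R(k)) & (forall m. S(m))
All bound variables are already distinct, so no renaming is needed.
Pull the quantifiers to the front (each side's bound variable is not free in the other side):
  forall k. forall m. (~R(k) & S(m))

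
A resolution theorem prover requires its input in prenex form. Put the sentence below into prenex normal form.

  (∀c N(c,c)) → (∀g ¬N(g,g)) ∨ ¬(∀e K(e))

Eliminate → and ↔ using ¬ and ∨.
  ¬(∀c N(c,c)) ∨ (∀g ¬N(g,g)) ∨ ¬(∀e K(e))
Move each ¬ inward, flipping quantifiers it crosses:
  (∃c ¬N(c,c)) ∨ (∀g ¬N(g,g)) ∨ (∃e ¬K(e))
Pull the quantifiers to the front (each side's bound variable is not free in the other side):
  ∃c ∀g ∃e (¬N(c,c) ∨ ¬N(g,g) ∨ ¬K(e))

∃c ∀g ∃e (¬N(c,c) ∨ ¬N(g,g) ∨ ¬K(e))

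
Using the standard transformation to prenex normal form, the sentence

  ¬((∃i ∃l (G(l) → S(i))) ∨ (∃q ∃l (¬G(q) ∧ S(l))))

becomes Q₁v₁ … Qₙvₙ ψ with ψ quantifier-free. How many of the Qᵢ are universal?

Eliminate → and ↔ using ¬ and ∨.
  ¬((∃i ∃l (¬G(l) ∨ S(i))) ∨ (∃q ∃l (¬G(q) ∧ S(l))))
Drive negations inward (¬∀x A ≡ ∃x ¬A, ¬∃x A ≡ ∀x ¬A, De Morgan for ∧/∨):
  (∀i ∀l (G(l) ∧ ¬S(i))) ∧ (∀q ∀l (G(q) ∨ ¬S(l)))
Rename bound variables to avoid capture: l↦z.
  (∀i ∀l (G(l) ∧ ¬S(i))) ∧ (∀q ∀z (G(q) ∨ ¬S(z)))
Extract every quantifier outward, since the variables are now distinct and don't occur free across branches:
  ∀i ∀l ∀q ∀z (G(l) ∧ ¬S(i) ∧ (G(q) ∨ ¬S(z)))
The prefix is ∀i ∀l ∀q ∀z: 4 universal, 0 existential.

4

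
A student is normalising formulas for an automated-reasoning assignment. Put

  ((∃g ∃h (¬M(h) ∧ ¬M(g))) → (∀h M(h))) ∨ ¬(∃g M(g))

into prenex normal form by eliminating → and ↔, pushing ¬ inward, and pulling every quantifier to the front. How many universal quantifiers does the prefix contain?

Rewrite implications/biconditionals: A → B as ¬A ∨ B.
  ¬(∃g ∃h (¬M(h) ∧ ¬M(g))) ∨ (∀h M(h)) ∨ ¬(∃g M(g))
Drive negations inward (¬∀x A ≡ ∃x ¬A, ¬∃x A ≡ ∀x ¬A, De Morgan for ∧/∨):
  (∀g ∀h (M(h) ∨ M(g))) ∨ (∀h M(h)) ∨ (∀g ¬M(g))
Standardize variables apart so no two quantifiers bind the same name: h↦s, g↦y1.
  (∀g ∀h (M(h) ∨ M(g))) ∨ (∀s M(s)) ∨ (∀y1 ¬M(y1))
Pull the quantifiers to the front (each side's bound variable is not free in the other side):
  ∀g ∀h ∀s ∀y1 (M(h) ∨ M(g) ∨ M(s) ∨ ¬M(y1))
The prefix is ∀g ∀h ∀s ∀y1: 4 universal, 0 existential.

4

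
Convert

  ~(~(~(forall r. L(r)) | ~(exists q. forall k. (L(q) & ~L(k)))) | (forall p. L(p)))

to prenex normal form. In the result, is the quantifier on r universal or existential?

existential

Push ¬ through the quantifiers and connectives to reach negation normal form:
  ((exists r. ~L(r)) | (forall q. exists k. (~L(q) | L(k)))) & (exists p. ~L(p))
Finally move all quantifiers to the prefix:
  exists r. forall q. exists k. exists p. ((~L(r) | ~L(q) | L(k)) & ~L(p))
The quantifier forall r sits under an odd number of negations, so it flips to exists r.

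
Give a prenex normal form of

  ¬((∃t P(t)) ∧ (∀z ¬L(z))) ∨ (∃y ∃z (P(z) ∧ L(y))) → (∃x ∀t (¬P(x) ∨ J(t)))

∃t ∀z ∀y ∀q ∃x ∀v (P(t) ∧ ¬L(z) ∧ (¬P(q) ∨ ¬L(y)) ∨ ¬P(x) ∨ J(v))

Eliminate → and ↔ using ¬ and ∨.
  ¬(¬((∃t P(t)) ∧ (∀z ¬L(z))) ∨ (∃y ∃z (P(z) ∧ L(y)))) ∨ (∃x ∀t (¬P(x) ∨ J(t)))
Push ¬ through the quantifiers and connectives to reach negation normal form:
  (∃t P(t)) ∧ (∀z ¬L(z)) ∧ (∀y ∀z (¬P(z) ∨ ¬L(y))) ∨ (∃x ∀t (¬P(x) ∨ J(t)))
Rename bound variables to avoid capture: z↦q, t↦v.
  (∃t P(t)) ∧ (∀z ¬L(z)) ∧ (∀y ∀q (¬P(q) ∨ ¬L(y))) ∨ (∃x ∀v (¬P(x) ∨ J(v)))
Extract every quantifier outward, since the variables are now distinct and don't occur free across branches:
  ∃t ∀z ∀y ∀q ∃x ∀v (P(t) ∧ ¬L(z) ∧ (¬P(q) ∨ ¬L(y)) ∨ ¬P(x) ∨ J(v))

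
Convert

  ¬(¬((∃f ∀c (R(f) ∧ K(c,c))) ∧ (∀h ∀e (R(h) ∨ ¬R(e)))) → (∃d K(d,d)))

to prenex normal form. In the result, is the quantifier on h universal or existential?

existential

Eliminate → and ↔ using ¬ and ∨.
  ¬(¬¬((∃f ∀c (R(f) ∧ K(c,c))) ∧ (∀h ∀e (R(h) ∨ ¬R(e)))) ∨ (∃d K(d,d)))
Drive negations inward (¬∀x A ≡ ∃x ¬A, ¬∃x A ≡ ∀x ¬A, De Morgan for ∧/∨):
  ((∀f ∃c (¬R(f) ∨ ¬K(c,c))) ∨ (∃h ∃e (¬R(h) ∧ R(e)))) ∧ (∀d ¬K(d,d))
All bound variables are already distinct, so no renaming is needed.
Pull the quantifiers to the front (each side's bound variable is not free in the other side):
  ∀f ∃c ∃h ∃e ∀d ((¬R(f) ∨ ¬K(c,c) ∨ ¬R(h) ∧ R(e)) ∧ ¬K(d,d))
The quantifier ∀h sits under an odd number of negations (counting the antecedent side of each →), so it flips to ∃h.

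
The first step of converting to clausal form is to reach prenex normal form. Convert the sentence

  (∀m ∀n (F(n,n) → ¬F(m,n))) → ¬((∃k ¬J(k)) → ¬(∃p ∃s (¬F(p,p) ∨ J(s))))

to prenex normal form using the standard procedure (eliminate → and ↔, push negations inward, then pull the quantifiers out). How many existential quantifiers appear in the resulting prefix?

5

First replace A → B with ¬A ∨ B.
  ¬(∀m ∀n (¬F(n,n) ∨ ¬F(m,n))) ∨ ¬(¬(∃k ¬J(k)) ∨ ¬(∃p ∃s (¬F(p,p) ∨ J(s))))
Push ¬ through the quantifiers and connectives to reach negation normal form:
  (∃m ∃n (F(n,n) ∧ F(m,n))) ∨ (∃k ¬J(k)) ∧ (∃p ∃s (¬F(p,p) ∨ J(s)))
Pull the quantifiers to the front (each side's bound variable is not free in the other side):
  ∃m ∃n ∃k ∃p ∃s (F(n,n) ∧ F(m,n) ∨ ¬J(k) ∧ (¬F(p,p) ∨ J(s)))
The prefix is ∃m ∃n ∃k ∃p ∃s: 0 universal, 5 existential.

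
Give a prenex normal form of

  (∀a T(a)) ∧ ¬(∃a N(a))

Push ¬ through the quantifiers and connectives to reach negation normal form:
  (∀a T(a)) ∧ (∀a ¬N(a))
Give each quantifier a distinct variable: a↦y.
  (∀a T(a)) ∧ (∀y ¬N(y))
Pull the quantifiers to the front (each side's bound variable is not free in the other side):
  ∀a ∀y (T(a) ∧ ¬N(y))

∀a ∀y (T(a) ∧ ¬N(y))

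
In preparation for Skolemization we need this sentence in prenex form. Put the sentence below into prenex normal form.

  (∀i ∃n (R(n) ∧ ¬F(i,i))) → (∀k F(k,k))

∃i ∀n ∀k (¬R(n) ∨ F(i,i) ∨ F(k,k))

Eliminate → and ↔ using ¬ and ∨.
  ¬(∀i ∃n (R(n) ∧ ¬F(i,i))) ∨ (∀k F(k,k))
Push ¬ through the quantifiers and connectives to reach negation normal form:
  (∃i ∀n (¬R(n) ∨ F(i,i))) ∨ (∀k F(k,k))
All bound variables are already distinct, so no renaming is needed.
Pull the quantifiers to the front (each side's bound variable is not free in the other side):
  ∃i ∀n ∀k (¬R(n) ∨ F(i,i) ∨ F(k,k))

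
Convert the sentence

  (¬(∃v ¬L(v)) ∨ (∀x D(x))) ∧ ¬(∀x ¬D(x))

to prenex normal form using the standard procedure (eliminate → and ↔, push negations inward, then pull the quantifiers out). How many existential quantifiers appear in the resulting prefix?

1

Drive negations inward (¬∀x A ≡ ∃x ¬A, ¬∃x A ≡ ∀x ¬A, De Morgan for ∧/∨):
  ((∀v L(v)) ∨ (∀x D(x))) ∧ (∃x D(x))
Give each quantifier a distinct variable: x↦a.
  ((∀v L(v)) ∨ (∀x D(x))) ∧ (∃a D(a))
Extract every quantifier outward, since the variables are now distinct and don't occur free across branches:
  ∀v ∀x ∃a ((L(v) ∨ D(x)) ∧ D(a))
The prefix is ∀v ∀x ∃a: 2 universal, 1 existential.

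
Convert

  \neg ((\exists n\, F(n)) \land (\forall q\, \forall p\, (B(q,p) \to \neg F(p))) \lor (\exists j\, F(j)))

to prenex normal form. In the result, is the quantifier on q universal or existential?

Rewrite implications/biconditionals: A → B as ¬A ∨ B.
  \neg ((\exists n\, F(n)) \land (\forall q\, \forall p\, (\neg B(q,p) \lor \neg F(p))) \lor (\exists j\, F(j)))
Move each ¬ inward, flipping quantifiers it crosses:
  ((\forall n\, \neg F(n)) \lor (\exists q\, \exists p\, (B(q,p) \land F(p)))) \land (\forall j\, \neg F(j))
Pull the quantifiers to the front (each side's bound variable is not free in the other side):
  \forall n\, \exists q\, \exists p\, \forall j\, ((\neg F(n) \lor B(q,p) \land F(p)) \land \neg F(j))
The quantifier \forall q sits under an odd number of negations (counting the antecedent side of each →), so it flips to \exists q.

existential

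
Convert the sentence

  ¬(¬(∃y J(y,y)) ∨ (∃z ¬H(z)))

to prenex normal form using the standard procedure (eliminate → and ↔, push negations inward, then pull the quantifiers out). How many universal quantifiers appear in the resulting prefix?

1

Push ¬ through the quantifiers and connectives to reach negation normal form:
  (∃y J(y,y)) ∧ (∀z H(z))
All bound variables are already distinct, so no renaming is needed.
Finally move all quantifiers to the prefix:
  ∃y ∀z (J(y,y) ∧ H(z))
The prefix is ∃y ∀z: 1 universal, 1 existential.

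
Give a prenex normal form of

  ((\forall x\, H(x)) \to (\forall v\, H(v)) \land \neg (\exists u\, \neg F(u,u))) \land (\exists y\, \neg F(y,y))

\exists x\, \forall v\, \forall u\, \exists y\, ((\neg H(x) \lor H(v) \land F(u,u)) \land \neg F(y,y))

Rewrite implications/biconditionals: A → B as ¬A ∨ B.
  (\neg (\forall x\, H(x)) \lor (\forall v\, H(v)) \land \neg (\exists u\, \neg F(u,u))) \land (\exists y\, \neg F(y,y))
Drive negations inward (¬∀x A ≡ ∃x ¬A, ¬∃x A ≡ ∀x ¬A, De Morgan for ∧/∨):
  ((\exists x\, \neg H(x)) \lor (\forall v\, H(v)) \land (\forall u\, F(u,u))) \land (\exists y\, \neg F(y,y))
Extract every quantifier outward, since the variables are now distinct and don't occur free across branches:
  \exists x\, \forall v\, \forall u\, \exists y\, ((\neg H(x) \lor H(v) \land F(u,u)) \land \neg F(y,y))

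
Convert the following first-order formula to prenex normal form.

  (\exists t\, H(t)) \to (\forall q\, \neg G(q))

\forall t\, \forall q\, (\neg H(t) \lor \neg G(q))

Eliminate → and ↔ using ¬ and ∨.
  \neg (\exists t\, H(t)) \lor (\forall q\, \neg G(q))
Move each ¬ inward, flipping quantifiers it crosses:
  (\forall t\, \neg H(t)) \lor (\forall q\, \neg G(q))
Pull the quantifiers to the front (each side's bound variable is not free in the other side):
  \forall t\, \forall q\, (\neg H(t) \lor \neg G(q))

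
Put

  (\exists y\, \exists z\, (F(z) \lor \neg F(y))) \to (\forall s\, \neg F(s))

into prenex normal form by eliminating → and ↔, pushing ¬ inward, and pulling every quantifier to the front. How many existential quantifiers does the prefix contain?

Eliminate → and ↔ using ¬ and ∨.
  \neg (\exists y\, \exists z\, (F(z) \lor \neg F(y))) \lor (\forall s\, \neg F(s))
Drive negations inward (¬∀x A ≡ ∃x ¬A, ¬∃x A ≡ ∀x ¬A, De Morgan for ∧/∨):
  (\forall y\, \forall z\, (\neg F(z) \land F(y))) \lor (\forall s\, \neg F(s))
Extract every quantifier outward, since the variables are now distinct and don't occur free across branches:
  \forall y\, \forall z\, \forall s\, (\neg F(z) \land F(y) \lor \neg F(s))
The prefix is \forall y \forall z \forall s: 3 universal, 0 existential.

0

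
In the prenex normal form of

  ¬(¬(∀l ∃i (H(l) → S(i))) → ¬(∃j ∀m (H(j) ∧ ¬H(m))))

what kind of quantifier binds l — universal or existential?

existential

Rewrite implications/biconditionals: A → B as ¬A ∨ B.
  ¬(¬¬(∀l ∃i (¬H(l) ∨ S(i))) ∨ ¬(∃j ∀m (H(j) ∧ ¬H(m))))
Move each ¬ inward, flipping quantifiers it crosses:
  (∃l ∀i (H(l) ∧ ¬S(i))) ∧ (∃j ∀m (H(j) ∧ ¬H(m)))
Extract every quantifier outward, since the variables are now distinct and don't occur free across branches:
  ∃l ∀i ∃j ∀m (H(l) ∧ ¬S(i) ∧ H(j) ∧ ¬H(m))
The quantifier ∀l sits under an odd number of negations (counting the antecedent side of each →), so it flips to ∃l.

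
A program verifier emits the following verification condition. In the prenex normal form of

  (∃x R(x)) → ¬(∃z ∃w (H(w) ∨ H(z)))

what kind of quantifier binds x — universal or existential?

universal

Eliminate → and ↔ using ¬ and ∨.
  ¬(∃x R(x)) ∨ ¬(∃z ∃w (H(w) ∨ H(z)))
Move each ¬ inward, flipping quantifiers it crosses:
  (∀x ¬R(x)) ∨ (∀z ∀w (¬H(w) ∧ ¬H(z)))
Extract every quantifier outward, since the variables are now distinct and don't occur free across branches:
  ∀x ∀z ∀w (¬R(x) ∨ ¬H(w) ∧ ¬H(z))
The quantifier ∃x sits under an odd number of negations (counting the antecedent side of each →), so it flips to ∀x.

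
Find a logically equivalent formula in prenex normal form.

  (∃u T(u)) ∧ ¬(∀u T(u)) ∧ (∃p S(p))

Push ¬ through the quantifiers and connectives to reach negation normal form:
  (∃u T(u)) ∧ (∃u ¬T(u)) ∧ (∃p S(p))
Give each quantifier a distinct variable: u↦y.
  (∃u T(u)) ∧ (∃y ¬T(y)) ∧ (∃p S(p))
Extract every quantifier outward, since the variables are now distinct and don't occur free across branches:
  ∃u ∃y ∃p (T(u) ∧ ¬T(y) ∧ S(p))

∃u ∃y ∃p (T(u) ∧ ¬T(y) ∧ S(p))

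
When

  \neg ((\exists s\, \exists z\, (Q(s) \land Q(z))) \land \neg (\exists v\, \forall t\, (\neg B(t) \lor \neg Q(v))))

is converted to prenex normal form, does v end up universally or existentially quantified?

existential

Push ¬ through the quantifiers and connectives to reach negation normal form:
  (\forall s\, \forall z\, (\neg Q(s) \lor \neg Q(z))) \lor (\exists v\, \forall t\, (\neg B(t) \lor \neg Q(v)))
All bound variables are already distinct, so no renaming is needed.
Finally move all quantifiers to the prefix:
  \forall s\, \forall z\, \exists v\, \forall t\, (\neg Q(s) \lor \neg Q(z) \lor \neg B(t) \lor \neg Q(v))
The quantifier \exists v sits under an even number of negations, so it remains existential.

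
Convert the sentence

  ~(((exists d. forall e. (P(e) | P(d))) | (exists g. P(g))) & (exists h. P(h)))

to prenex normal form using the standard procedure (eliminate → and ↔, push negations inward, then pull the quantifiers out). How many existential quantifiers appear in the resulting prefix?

1

Push ¬ through the quantifiers and connectives to reach negation normal form:
  (forall d. exists e. (~P(e) & ~P(d))) & (forall g. ~P(g)) | (forall h. ~P(h))
Finally move all quantifiers to the prefix:
  forall d. exists e. forall g. forall h. (~P(e) & ~P(d) & ~P(g) | ~P(h))
The prefix is forall d exists e forall g forall h: 3 universal, 1 existential.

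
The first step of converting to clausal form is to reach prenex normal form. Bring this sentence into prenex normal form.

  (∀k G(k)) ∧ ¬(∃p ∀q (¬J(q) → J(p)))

∀k ∀p ∃q (G(k) ∧ ¬J(q) ∧ ¬J(p))

First replace A → B with ¬A ∨ B.
  (∀k G(k)) ∧ ¬(∃p ∀q (¬¬J(q) ∨ J(p)))
Move each ¬ inward, flipping quantifiers it crosses:
  (∀k G(k)) ∧ (∀p ∃q (¬J(q) ∧ ¬J(p)))
All bound variables are already distinct, so no renaming is needed.
Pull the quantifiers to the front (each side's bound variable is not free in the other side):
  ∀k ∀p ∃q (G(k) ∧ ¬J(q) ∧ ¬J(p))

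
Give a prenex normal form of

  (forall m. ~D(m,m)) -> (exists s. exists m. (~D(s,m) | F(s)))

exists m. exists s. exists x1. (D(m,m) | ~D(s,x1) | F(s))

Rewrite implications/biconditionals: A → B as ¬A ∨ B.
  ~(forall m. ~D(m,m)) | (exists s. exists m. (~D(s,m) | F(s)))
Move each ¬ inward, flipping quantifiers it crosses:
  (exists m. D(m,m)) | (exists s. exists m. (~D(s,m) | F(s)))
Give each quantifier a distinct variable: m↦x1.
  (exists m. D(m,m)) | (exists s. exists x1. (~D(s,x1) | F(s)))
Extract every quantifier outward, since the variables are now distinct and don't occur free across branches:
  exists m. exists s. exists x1. (D(m,m) | ~D(s,x1) | F(s))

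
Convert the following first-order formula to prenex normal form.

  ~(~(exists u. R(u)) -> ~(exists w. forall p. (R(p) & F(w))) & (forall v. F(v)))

forall u. exists w. forall p. exists v. (~R(u) & (R(p) & F(w) | ~F(v)))

Rewrite implications/biconditionals: A → B as ¬A ∨ B.
  ~(~~(exists u. R(u)) | ~(exists w. forall p. (R(p) & F(w))) & (forall v. F(v)))
Move each ¬ inward, flipping quantifiers it crosses:
  (forall u. ~R(u)) & ((exists w. forall p. (R(p) & F(w))) | (exists v. ~F(v)))
All bound variables are already distinct, so no renaming is needed.
Extract every quantifier outward, since the variables are now distinct and don't occur free across branches:
  forall u. exists w. forall p. exists v. (~R(u) & (R(p) & F(w) | ~F(v)))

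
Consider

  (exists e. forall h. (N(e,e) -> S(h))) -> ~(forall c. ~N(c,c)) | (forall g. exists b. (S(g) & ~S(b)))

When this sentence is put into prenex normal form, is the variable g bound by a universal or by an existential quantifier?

First replace A → B with ¬A ∨ B.
  ~(exists e. forall h. (~N(e,e) | S(h))) | ~(forall c. ~N(c,c)) | (forall g. exists b. (S(g) & ~S(b)))
Move each ¬ inward, flipping quantifiers it crosses:
  (forall e. exists h. (N(e,e) & ~S(h))) | (exists c. N(c,c)) | (forall g. exists b. (S(g) & ~S(b)))
All bound variables are already distinct, so no renaming is needed.
Extract every quantifier outward, since the variables are now distinct and don't occur free across branches:
  forall e. exists h. exists c. forall g. exists b. (N(e,e) & ~S(h) | N(c,c) | S(g) & ~S(b))
The quantifier forall g sits under an even number of negations (counting the antecedent side of each →), so it remains universal.

universal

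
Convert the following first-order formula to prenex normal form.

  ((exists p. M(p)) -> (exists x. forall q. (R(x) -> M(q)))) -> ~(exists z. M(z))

exists p. forall x. exists q. forall z. (M(p) & R(x) & ~M(q) | ~M(z))

Eliminate → and ↔ using ¬ and ∨.
  ~(~(exists p. M(p)) | (exists x. forall q. (~R(x) | M(q)))) | ~(exists z. M(z))
Push ¬ through the quantifiers and connectives to reach negation normal form:
  (exists p. M(p)) & (forall x. exists q. (R(x) & ~M(q))) | (forall z. ~M(z))
All bound variables are already distinct, so no renaming is needed.
Finally move all quantifiers to the prefix:
  exists p. forall x. exists q. forall z. (M(p) & R(x) & ~M(q) | ~M(z))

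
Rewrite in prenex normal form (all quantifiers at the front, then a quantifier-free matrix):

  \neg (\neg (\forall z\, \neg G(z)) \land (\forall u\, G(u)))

\forall z\, \exists u\, (\neg G(z) \lor \neg G(u))

Move each ¬ inward, flipping quantifiers it crosses:
  (\forall z\, \neg G(z)) \lor (\exists u\, \neg G(u))
Pull the quantifiers to the front (each side's bound variable is not free in the other side):
  \forall z\, \exists u\, (\neg G(z) \lor \neg G(u))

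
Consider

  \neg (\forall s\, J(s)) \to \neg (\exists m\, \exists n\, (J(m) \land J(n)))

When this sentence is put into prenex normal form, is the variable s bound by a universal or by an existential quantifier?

Eliminate → and ↔ using ¬ and ∨.
  \neg \neg (\forall s\, J(s)) \lor \neg (\exists m\, \exists n\, (J(m) \land J(n)))
Push ¬ through the quantifiers and connectives to reach negation normal form:
  (\forall s\, J(s)) \lor (\forall m\, \forall n\, (\neg J(m) \lor \neg J(n)))
All bound variables are already distinct, so no renaming is needed.
Pull the quantifiers to the front (each side's bound variable is not free in the other side):
  \forall s\, \forall m\, \forall n\, (J(s) \lor \neg J(m) \lor \neg J(n))
The quantifier \forall s sits under an even number of negations (counting the antecedent side of each →), so it remains universal.

universal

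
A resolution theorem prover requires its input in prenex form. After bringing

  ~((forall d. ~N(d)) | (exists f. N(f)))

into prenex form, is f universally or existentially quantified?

universal

Move each ¬ inward, flipping quantifiers it crosses:
  (exists d. N(d)) & (forall f. ~N(f))
All bound variables are already distinct, so no renaming is needed.
Extract every quantifier outward, since the variables are now distinct and don't occur free across branches:
  exists d. forall f. (N(d) & ~N(f))
The quantifier exists f sits under an odd number of negations, so it flips to forall f.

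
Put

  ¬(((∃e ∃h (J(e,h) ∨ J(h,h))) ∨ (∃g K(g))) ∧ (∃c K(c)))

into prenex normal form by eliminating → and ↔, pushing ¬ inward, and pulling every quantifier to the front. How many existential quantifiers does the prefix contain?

Drive negations inward (¬∀x A ≡ ∃x ¬A, ¬∃x A ≡ ∀x ¬A, De Morgan for ∧/∨):
  (∀e ∀h (¬J(e,h) ∧ ¬J(h,h))) ∧ (∀g ¬K(g)) ∨ (∀c ¬K(c))
All bound variables are already distinct, so no renaming is needed.
Extract every quantifier outward, since the variables are now distinct and don't occur free across branches:
  ∀e ∀h ∀g ∀c (¬J(e,h) ∧ ¬J(h,h) ∧ ¬K(g) ∨ ¬K(c))
The prefix is ∀e ∀h ∀g ∀c: 4 universal, 0 existential.

0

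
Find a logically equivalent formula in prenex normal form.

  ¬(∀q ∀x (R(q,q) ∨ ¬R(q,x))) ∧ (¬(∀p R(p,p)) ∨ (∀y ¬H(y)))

Push ¬ through the quantifiers and connectives to reach negation normal form:
  (∃q ∃x (¬R(q,q) ∧ R(q,x))) ∧ ((∃p ¬R(p,p)) ∨ (∀y ¬H(y)))
All bound variables are already distinct, so no renaming is needed.
Pull the quantifiers to the front (each side's bound variable is not free in the other side):
  ∃q ∃x ∃p ∀y (¬R(q,q) ∧ R(q,x) ∧ (¬R(p,p) ∨ ¬H(y)))

∃q ∃x ∃p ∀y (¬R(q,q) ∧ R(q,x) ∧ (¬R(p,p) ∨ ¬H(y)))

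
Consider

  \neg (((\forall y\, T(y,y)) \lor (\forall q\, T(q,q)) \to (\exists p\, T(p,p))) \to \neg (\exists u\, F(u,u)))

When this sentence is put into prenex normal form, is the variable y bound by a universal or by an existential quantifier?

existential

Rewrite implications/biconditionals: A → B as ¬A ∨ B.
  \neg (\neg (\neg ((\forall y\, T(y,y)) \lor (\forall q\, T(q,q))) \lor (\exists p\, T(p,p))) \lor \neg (\exists u\, F(u,u)))
Drive negations inward (¬∀x A ≡ ∃x ¬A, ¬∃x A ≡ ∀x ¬A, De Morgan for ∧/∨):
  ((\exists y\, \neg T(y,y)) \land (\exists q\, \neg T(q,q)) \lor (\exists p\, T(p,p))) \land (\exists u\, F(u,u))
Extract every quantifier outward, since the variables are now distinct and don't occur free across branches:
  \exists y\, \exists q\, \exists p\, \exists u\, ((\neg T(y,y) \land \neg T(q,q) \lor T(p,p)) \land F(u,u))
The quantifier \forall y sits under an odd number of negations (counting the antecedent side of each →), so it flips to \exists y.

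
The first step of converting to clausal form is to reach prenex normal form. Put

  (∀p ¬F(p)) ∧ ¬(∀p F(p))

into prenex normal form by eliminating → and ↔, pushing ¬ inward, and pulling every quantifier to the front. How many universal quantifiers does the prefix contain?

Push ¬ through the quantifiers and connectives to reach negation normal form:
  (∀p ¬F(p)) ∧ (∃p ¬F(p))
Give each quantifier a distinct variable: p↦w1.
  (∀p ¬F(p)) ∧ (∃w1 ¬F(w1))
Pull the quantifiers to the front (each side's bound variable is not free in the other side):
  ∀p ∃w1 (¬F(p) ∧ ¬F(w1))
The prefix is ∀p ∃w1: 1 universal, 1 existential.

1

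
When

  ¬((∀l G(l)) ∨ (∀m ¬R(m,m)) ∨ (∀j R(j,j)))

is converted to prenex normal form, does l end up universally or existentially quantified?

existential

Push ¬ through the quantifiers and connectives to reach negation normal form:
  (∃l ¬G(l)) ∧ (∃m R(m,m)) ∧ (∃j ¬R(j,j))
All bound variables are already distinct, so no renaming is needed.
Extract every quantifier outward, since the variables are now distinct and don't occur free across branches:
  ∃l ∃m ∃j (¬G(l) ∧ R(m,m) ∧ ¬R(j,j))
The quantifier ∀l sits under an odd number of negations, so it flips to ∃l.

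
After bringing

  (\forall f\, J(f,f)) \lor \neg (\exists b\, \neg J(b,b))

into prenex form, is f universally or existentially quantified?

Push ¬ through the quantifiers and connectives to reach negation normal form:
  (\forall f\, J(f,f)) \lor (\forall b\, J(b,b))
Finally move all quantifiers to the prefix:
  \forall f\, \forall b\, (J(f,f) \lor J(b,b))
The quantifier \forall f sits under an even number of negations, so it remains universal.

universal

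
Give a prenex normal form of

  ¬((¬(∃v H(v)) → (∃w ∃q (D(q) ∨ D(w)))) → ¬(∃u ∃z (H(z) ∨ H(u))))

First replace A → B with ¬A ∨ B.
  ¬(¬(¬¬(∃v H(v)) ∨ (∃w ∃q (D(q) ∨ D(w)))) ∨ ¬(∃u ∃z (H(z) ∨ H(u))))
Drive negations inward (¬∀x A ≡ ∃x ¬A, ¬∃x A ≡ ∀x ¬A, De Morgan for ∧/∨):
  ((∃v H(v)) ∨ (∃w ∃q (D(q) ∨ D(w)))) ∧ (∃u ∃z (H(z) ∨ H(u)))
All bound variables are already distinct, so no renaming is needed.
Finally move all quantifiers to the prefix:
  ∃v ∃w ∃q ∃u ∃z ((H(v) ∨ D(q) ∨ D(w)) ∧ (H(z) ∨ H(u)))

∃v ∃w ∃q ∃u ∃z ((H(v) ∨ D(q) ∨ D(w)) ∧ (H(z) ∨ H(u)))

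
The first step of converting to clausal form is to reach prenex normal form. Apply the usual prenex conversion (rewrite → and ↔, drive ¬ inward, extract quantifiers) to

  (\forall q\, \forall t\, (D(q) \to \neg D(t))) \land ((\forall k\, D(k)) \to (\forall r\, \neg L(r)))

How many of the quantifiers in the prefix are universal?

Rewrite implications/biconditionals: A → B as ¬A ∨ B.
  (\forall q\, \forall t\, (\neg D(q) \lor \neg D(t))) \land (\neg (\forall k\, D(k)) \lor (\forall r\, \neg L(r)))
Drive negations inward (¬∀x A ≡ ∃x ¬A, ¬∃x A ≡ ∀x ¬A, De Morgan for ∧/∨):
  (\forall q\, \forall t\, (\neg D(q) \lor \neg D(t))) \land ((\exists k\, \neg D(k)) \lor (\forall r\, \neg L(r)))
All bound variables are already distinct, so no renaming is needed.
Pull the quantifiers to the front (each side's bound variable is not free in the other side):
  \forall q\, \forall t\, \exists k\, \forall r\, ((\neg D(q) \lor \neg D(t)) \land (\neg D(k) \lor \neg L(r)))
The prefix is \forall q \forall t \exists k \forall r: 3 universal, 1 existential.

3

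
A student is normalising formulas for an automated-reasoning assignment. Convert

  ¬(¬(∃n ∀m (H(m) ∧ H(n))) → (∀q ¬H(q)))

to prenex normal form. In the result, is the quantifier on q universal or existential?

existential

First replace A → B with ¬A ∨ B.
  ¬(¬¬(∃n ∀m (H(m) ∧ H(n))) ∨ (∀q ¬H(q)))
Drive negations inward (¬∀x A ≡ ∃x ¬A, ¬∃x A ≡ ∀x ¬A, De Morgan for ∧/∨):
  (∀n ∃m (¬H(m) ∨ ¬H(n))) ∧ (∃q H(q))
Finally move all quantifiers to the prefix:
  ∀n ∃m ∃q ((¬H(m) ∨ ¬H(n)) ∧ H(q))
The quantifier ∀q sits under an odd number of negations (counting the antecedent side of each →), so it flips to ∃q.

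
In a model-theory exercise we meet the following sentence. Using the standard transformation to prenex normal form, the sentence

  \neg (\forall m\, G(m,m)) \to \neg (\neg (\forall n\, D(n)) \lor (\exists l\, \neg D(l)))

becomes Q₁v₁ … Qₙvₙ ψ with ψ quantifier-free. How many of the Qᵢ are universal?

3

Rewrite implications/biconditionals: A → B as ¬A ∨ B.
  \neg \neg (\forall m\, G(m,m)) \lor \neg (\neg (\forall n\, D(n)) \lor (\exists l\, \neg D(l)))
Drive negations inward (¬∀x A ≡ ∃x ¬A, ¬∃x A ≡ ∀x ¬A, De Morgan for ∧/∨):
  (\forall m\, G(m,m)) \lor (\forall n\, D(n)) \land (\forall l\, D(l))
Finally move all quantifiers to the prefix:
  \forall m\, \forall n\, \forall l\, (G(m,m) \lor D(n) \land D(l))
The prefix is \forall m \forall n \forall l: 3 universal, 0 existential.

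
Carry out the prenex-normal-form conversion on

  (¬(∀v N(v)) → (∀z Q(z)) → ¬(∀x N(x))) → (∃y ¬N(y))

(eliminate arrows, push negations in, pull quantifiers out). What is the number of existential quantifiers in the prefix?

Rewrite implications/biconditionals: A → B as ¬A ∨ B.
  ¬(¬¬(∀v N(v)) ∨ ¬(∀z Q(z)) ∨ ¬(∀x N(x))) ∨ (∃y ¬N(y))
Drive negations inward (¬∀x A ≡ ∃x ¬A, ¬∃x A ≡ ∀x ¬A, De Morgan for ∧/∨):
  (∃v ¬N(v)) ∧ (∀z Q(z)) ∧ (∀x N(x)) ∨ (∃y ¬N(y))
All bound variables are already distinct, so no renaming is needed.
Extract every quantifier outward, since the variables are now distinct and don't occur free across branches:
  ∃v ∀z ∀x ∃y (¬N(v) ∧ Q(z) ∧ N(x) ∨ ¬N(y))
The prefix is ∃v ∀z ∀x ∃y: 2 universal, 2 existential.

2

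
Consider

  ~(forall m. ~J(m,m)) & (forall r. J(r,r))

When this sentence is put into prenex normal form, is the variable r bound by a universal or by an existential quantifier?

universal

Move each ¬ inward, flipping quantifiers it crosses:
  (exists m. J(m,m)) & (forall r. J(r,r))
All bound variables are already distinct, so no renaming is needed.
Pull the quantifiers to the front (each side's bound variable is not free in the other side):
  exists m. forall r. (J(m,m) & J(r,r))
The quantifier forall r sits under an even number of negations, so it remains universal.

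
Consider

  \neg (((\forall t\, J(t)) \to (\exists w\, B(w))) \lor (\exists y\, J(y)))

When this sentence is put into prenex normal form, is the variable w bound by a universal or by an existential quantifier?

Eliminate → and ↔ using ¬ and ∨.
  \neg (\neg (\forall t\, J(t)) \lor (\exists w\, B(w)) \lor (\exists y\, J(y)))
Drive negations inward (¬∀x A ≡ ∃x ¬A, ¬∃x A ≡ ∀x ¬A, De Morgan for ∧/∨):
  (\forall t\, J(t)) \land (\forall w\, \neg B(w)) \land (\forall y\, \neg J(y))
All bound variables are already distinct, so no renaming is needed.
Finally move all quantifiers to the prefix:
  \forall t\, \forall w\, \forall y\, (J(t) \land \neg B(w) \land \neg J(y))
The quantifier \exists w sits under an odd number of negations (counting the antecedent side of each →), so it flips to \forall w.

universal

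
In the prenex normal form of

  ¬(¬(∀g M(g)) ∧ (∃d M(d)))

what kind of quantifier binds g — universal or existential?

Move each ¬ inward, flipping quantifiers it crosses:
  (∀g M(g)) ∨ (∀d ¬M(d))
All bound variables are already distinct, so no renaming is needed.
Finally move all quantifiers to the prefix:
  ∀g ∀d (M(g) ∨ ¬M(d))
The quantifier ∀g sits under an even number of negations, so it remains universal.

universal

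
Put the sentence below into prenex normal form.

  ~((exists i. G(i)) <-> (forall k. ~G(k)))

exists i. exists k. forall x. forall t. (G(i) & G(k) | ~G(x) & ~G(t))

Eliminate → and ↔ using ¬ and ∨; A ↔ B as (¬A ∨ B) ∧ (¬B ∨ A).
  ~((~(exists i. G(i)) | (forall k. ~G(k))) & (~(forall k. ~G(k)) | (exists i. G(i))))
Push ¬ through the quantifiers and connectives to reach negation normal form:
  (exists i. G(i)) & (exists k. G(k)) | (forall k. ~G(k)) & (forall i. ~G(i))
Standardize variables apart so no two quantifiers bind the same name: k↦x, i↦t.
  (exists i. G(i)) & (exists k. G(k)) | (forall x. ~G(x)) & (forall t. ~G(t))
Finally move all quantifiers to the prefix:
  exists i. exists k. forall x. forall t. (G(i) & G(k) | ~G(x) & ~G(t))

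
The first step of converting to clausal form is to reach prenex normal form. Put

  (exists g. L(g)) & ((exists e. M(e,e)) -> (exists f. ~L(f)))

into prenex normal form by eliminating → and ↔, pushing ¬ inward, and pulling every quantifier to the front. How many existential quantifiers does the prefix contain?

Rewrite implications/biconditionals: A → B as ¬A ∨ B.
  (exists g. L(g)) & (~(exists e. M(e,e)) | (exists f. ~L(f)))
Push ¬ through the quantifiers and connectives to reach negation normal form:
  (exists g. L(g)) & ((forall e. ~M(e,e)) | (exists f. ~L(f)))
All bound variables are already distinct, so no renaming is needed.
Extract every quantifier outward, since the variables are now distinct and don't occur free across branches:
  exists g. forall e. exists f. (L(g) & (~M(e,e) | ~L(f)))
The prefix is exists g forall e exists f: 1 universal, 2 existential.

2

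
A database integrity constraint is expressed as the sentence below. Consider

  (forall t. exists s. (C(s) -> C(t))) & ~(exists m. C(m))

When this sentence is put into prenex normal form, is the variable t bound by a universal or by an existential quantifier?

universal

Rewrite implications/biconditionals: A → B as ¬A ∨ B.
  (forall t. exists s. (~C(s) | C(t))) & ~(exists m. C(m))
Drive negations inward (¬∀x A ≡ ∃x ¬A, ¬∃x A ≡ ∀x ¬A, De Morgan for ∧/∨):
  (forall t. exists s. (~C(s) | C(t))) & (forall m. ~C(m))
All bound variables are already distinct, so no renaming is needed.
Finally move all quantifiers to the prefix:
  forall t. exists s. forall m. ((~C(s) | C(t)) & ~C(m))
The quantifier forall t sits under an even number of negations (counting the antecedent side of each →), so it remains universal.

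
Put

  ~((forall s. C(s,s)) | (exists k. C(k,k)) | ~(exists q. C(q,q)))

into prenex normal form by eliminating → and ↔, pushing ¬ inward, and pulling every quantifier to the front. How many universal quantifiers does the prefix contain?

1

Move each ¬ inward, flipping quantifiers it crosses:
  (exists s. ~C(s,s)) & (forall k. ~C(k,k)) & (exists q. C(q,q))
All bound variables are already distinct, so no renaming is needed.
Pull the quantifiers to the front (each side's bound variable is not free in the other side):
  exists s. forall k. exists q. (~C(s,s) & ~C(k,k) & C(q,q))
The prefix is exists s forall k exists q: 1 universal, 2 existential.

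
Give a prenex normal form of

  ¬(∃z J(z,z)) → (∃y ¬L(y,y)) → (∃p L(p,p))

Rewrite implications/biconditionals: A → B as ¬A ∨ B.
  ¬¬(∃z J(z,z)) ∨ ¬(∃y ¬L(y,y)) ∨ (∃p L(p,p))
Move each ¬ inward, flipping quantifiers it crosses:
  (∃z J(z,z)) ∨ (∀y L(y,y)) ∨ (∃p L(p,p))
All bound variables are already distinct, so no renaming is needed.
Pull the quantifiers to the front (each side's bound variable is not free in the other side):
  ∃z ∀y ∃p (J(z,z) ∨ L(y,y) ∨ L(p,p))

∃z ∀y ∃p (J(z,z) ∨ L(y,y) ∨ L(p,p))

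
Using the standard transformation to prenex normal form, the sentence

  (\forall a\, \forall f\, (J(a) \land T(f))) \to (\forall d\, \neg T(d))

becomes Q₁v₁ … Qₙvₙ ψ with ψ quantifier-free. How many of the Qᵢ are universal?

1

First replace A → B with ¬A ∨ B.
  \neg (\forall a\, \forall f\, (J(a) \land T(f))) \lor (\forall d\, \neg T(d))
Drive negations inward (¬∀x A ≡ ∃x ¬A, ¬∃x A ≡ ∀x ¬A, De Morgan for ∧/∨):
  (\exists a\, \exists f\, (\neg J(a) \lor \neg T(f))) \lor (\forall d\, \neg T(d))
All bound variables are already distinct, so no renaming is needed.
Pull the quantifiers to the front (each side's bound variable is not free in the other side):
  \exists a\, \exists f\, \forall d\, (\neg J(a) \lor \neg T(f) \lor \neg T(d))
The prefix is \exists a \exists f \forall d: 1 universal, 2 existential.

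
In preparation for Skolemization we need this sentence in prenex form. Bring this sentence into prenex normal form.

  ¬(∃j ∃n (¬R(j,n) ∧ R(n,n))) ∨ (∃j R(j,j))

Drive negations inward (¬∀x A ≡ ∃x ¬A, ¬∃x A ≡ ∀x ¬A, De Morgan for ∧/∨):
  (∀j ∀n (R(j,n) ∨ ¬R(n,n))) ∨ (∃j R(j,j))
Rename bound variables to avoid capture: j↦r.
  (∀j ∀n (R(j,n) ∨ ¬R(n,n))) ∨ (∃r R(r,r))
Extract every quantifier outward, since the variables are now distinct and don't occur free across branches:
  ∀j ∀n ∃r (R(j,n) ∨ ¬R(n,n) ∨ R(r,r))

∀j ∀n ∃r (R(j,n) ∨ ¬R(n,n) ∨ R(r,r))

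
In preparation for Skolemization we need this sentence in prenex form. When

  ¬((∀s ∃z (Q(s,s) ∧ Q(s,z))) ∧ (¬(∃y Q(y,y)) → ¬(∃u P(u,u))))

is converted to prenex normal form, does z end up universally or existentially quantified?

universal

Eliminate → and ↔ using ¬ and ∨.
  ¬((∀s ∃z (Q(s,s) ∧ Q(s,z))) ∧ (¬¬(∃y Q(y,y)) ∨ ¬(∃u P(u,u))))
Move each ¬ inward, flipping quantifiers it crosses:
  (∃s ∀z (¬Q(s,s) ∨ ¬Q(s,z))) ∨ (∀y ¬Q(y,y)) ∧ (∃u P(u,u))
Extract every quantifier outward, since the variables are now distinct and don't occur free across branches:
  ∃s ∀z ∀y ∃u (¬Q(s,s) ∨ ¬Q(s,z) ∨ ¬Q(y,y) ∧ P(u,u))
The quantifier ∃z sits under an odd number of negations (counting the antecedent side of each →), so it flips to ∀z.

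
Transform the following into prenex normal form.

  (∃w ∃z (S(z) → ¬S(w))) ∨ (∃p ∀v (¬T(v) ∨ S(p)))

Eliminate → and ↔ using ¬ and ∨.
  (∃w ∃z (¬S(z) ∨ ¬S(w))) ∨ (∃p ∀v (¬T(v) ∨ S(p)))
Extract every quantifier outward, since the variables are now distinct and don't occur free across branches:
  ∃w ∃z ∃p ∀v (¬S(z) ∨ ¬S(w) ∨ ¬T(v) ∨ S(p))

∃w ∃z ∃p ∀v (¬S(z) ∨ ¬S(w) ∨ ¬T(v) ∨ S(p))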